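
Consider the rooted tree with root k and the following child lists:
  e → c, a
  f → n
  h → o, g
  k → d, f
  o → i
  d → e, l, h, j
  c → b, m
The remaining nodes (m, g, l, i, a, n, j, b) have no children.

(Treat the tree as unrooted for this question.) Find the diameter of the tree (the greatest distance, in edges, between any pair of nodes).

6

Starting from i, a farthest node is m at distance 6.
One longest path: i – o – h – d – e – c – m.
So the diameter is 6.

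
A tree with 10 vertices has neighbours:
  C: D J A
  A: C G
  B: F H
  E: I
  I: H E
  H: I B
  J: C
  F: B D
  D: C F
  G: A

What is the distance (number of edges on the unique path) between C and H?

4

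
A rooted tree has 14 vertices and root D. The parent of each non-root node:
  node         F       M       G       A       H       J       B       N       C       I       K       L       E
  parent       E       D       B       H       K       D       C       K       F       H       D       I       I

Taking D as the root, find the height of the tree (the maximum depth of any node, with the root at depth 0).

8

A deepest node is G, reached by D – K – H – I – E – F – C – B – G.
That path has 8 edges, so the height is 8.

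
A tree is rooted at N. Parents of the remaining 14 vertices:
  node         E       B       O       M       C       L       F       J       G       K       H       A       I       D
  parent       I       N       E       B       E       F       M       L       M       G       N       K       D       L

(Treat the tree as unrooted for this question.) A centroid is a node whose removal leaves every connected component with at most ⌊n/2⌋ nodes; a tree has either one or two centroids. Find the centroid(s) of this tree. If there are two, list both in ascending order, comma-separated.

F

Delete F: the remaining components have sizes 7, 7. Max 7 ≤ 7, so F is a centroid.
No neighbour of F does as well, so F is the unique centroid.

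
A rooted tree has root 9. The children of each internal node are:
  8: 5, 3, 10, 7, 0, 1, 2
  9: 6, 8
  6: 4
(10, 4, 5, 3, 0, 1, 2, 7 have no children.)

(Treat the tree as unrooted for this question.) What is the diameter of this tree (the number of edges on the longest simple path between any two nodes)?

BFS from 4 reaches 0 last, at distance 4; BFS from 0 confirms no node is farther.
Path: 4-6-9-8-0.

4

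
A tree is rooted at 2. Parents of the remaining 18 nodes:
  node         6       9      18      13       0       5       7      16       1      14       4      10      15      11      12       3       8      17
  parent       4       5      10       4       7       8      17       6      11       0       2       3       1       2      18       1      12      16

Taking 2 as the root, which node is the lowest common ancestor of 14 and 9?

Path 14→root: 14 0 7 17 16 6 4 2; path 9→root: 9 5 8 12 18 10 3 1 11 2.
First common node: 2.

2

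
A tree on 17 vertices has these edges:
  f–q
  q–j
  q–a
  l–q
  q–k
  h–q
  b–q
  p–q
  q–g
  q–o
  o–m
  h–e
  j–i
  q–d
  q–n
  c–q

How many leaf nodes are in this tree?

13

Exactly 13 nodes have a single neighbour: a, b, c, d, e, f, g, i, k, l, m, n, p.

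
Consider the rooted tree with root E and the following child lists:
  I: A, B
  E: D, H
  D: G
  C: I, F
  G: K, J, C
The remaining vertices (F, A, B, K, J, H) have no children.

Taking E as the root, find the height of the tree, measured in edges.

A deepest node is B, reached by E → D → G → C → I → B.
That path has 5 edges, so the height is 5.

5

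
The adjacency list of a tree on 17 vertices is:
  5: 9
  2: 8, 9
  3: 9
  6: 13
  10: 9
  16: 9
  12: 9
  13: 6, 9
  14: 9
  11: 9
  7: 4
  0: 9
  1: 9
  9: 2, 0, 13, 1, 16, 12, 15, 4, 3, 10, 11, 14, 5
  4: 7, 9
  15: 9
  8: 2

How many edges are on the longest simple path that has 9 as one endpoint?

2

Distances from 9 peak at 2, attained at 7 (8, 6 also at distance 2).
9–4–7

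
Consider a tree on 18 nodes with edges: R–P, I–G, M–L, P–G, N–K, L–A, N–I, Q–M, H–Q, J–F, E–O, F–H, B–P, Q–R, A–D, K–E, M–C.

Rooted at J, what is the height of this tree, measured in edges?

A deepest node is O, reached by J – F – H – Q – R – P – G – I – N – K – E – O.
That path has 11 edges, so the height is 11.

11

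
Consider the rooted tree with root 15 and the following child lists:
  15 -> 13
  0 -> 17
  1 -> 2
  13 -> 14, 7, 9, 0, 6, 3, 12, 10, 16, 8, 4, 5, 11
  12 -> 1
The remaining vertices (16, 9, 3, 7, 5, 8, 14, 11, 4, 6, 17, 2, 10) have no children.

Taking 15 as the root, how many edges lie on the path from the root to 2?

4

Path from 15 to 2: 15–13–12–1–2, which has 4 edges.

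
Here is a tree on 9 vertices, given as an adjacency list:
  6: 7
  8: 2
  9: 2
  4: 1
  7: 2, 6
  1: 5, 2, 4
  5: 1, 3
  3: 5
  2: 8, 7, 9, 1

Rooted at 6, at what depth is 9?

3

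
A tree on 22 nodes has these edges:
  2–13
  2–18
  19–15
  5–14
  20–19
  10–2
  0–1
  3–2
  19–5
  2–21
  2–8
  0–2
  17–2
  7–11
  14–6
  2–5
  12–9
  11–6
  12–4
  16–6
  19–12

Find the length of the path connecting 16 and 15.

5

Walking from 16: 16–6–14–5–19–15. Length 5.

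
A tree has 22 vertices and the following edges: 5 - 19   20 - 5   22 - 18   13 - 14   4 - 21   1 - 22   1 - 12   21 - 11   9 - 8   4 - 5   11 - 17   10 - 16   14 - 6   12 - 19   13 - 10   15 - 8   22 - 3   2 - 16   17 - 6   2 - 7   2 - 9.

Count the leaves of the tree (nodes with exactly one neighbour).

Exactly 5 nodes have a single neighbour: 3, 7, 15, 18, 20.

5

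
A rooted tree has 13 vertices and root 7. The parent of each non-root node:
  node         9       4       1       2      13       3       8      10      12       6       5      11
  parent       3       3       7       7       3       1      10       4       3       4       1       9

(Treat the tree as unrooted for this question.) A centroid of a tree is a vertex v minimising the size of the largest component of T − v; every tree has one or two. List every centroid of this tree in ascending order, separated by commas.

3

Delete 3: the remaining components have sizes 4, 4, 2, 1, 1. Max 4 ≤ 6, so 3 is a centroid.
No neighbour of 3 does as well, so 3 is the unique centroid.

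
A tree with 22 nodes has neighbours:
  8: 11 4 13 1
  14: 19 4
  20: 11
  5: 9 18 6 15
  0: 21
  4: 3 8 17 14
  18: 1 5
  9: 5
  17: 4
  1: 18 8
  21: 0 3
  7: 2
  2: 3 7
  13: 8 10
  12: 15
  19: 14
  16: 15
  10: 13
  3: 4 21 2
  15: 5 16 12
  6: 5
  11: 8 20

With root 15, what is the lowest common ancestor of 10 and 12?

Path 10→root: 10 13 8 1 18 5 15; path 12→root: 12 15.
First common node: 15.

15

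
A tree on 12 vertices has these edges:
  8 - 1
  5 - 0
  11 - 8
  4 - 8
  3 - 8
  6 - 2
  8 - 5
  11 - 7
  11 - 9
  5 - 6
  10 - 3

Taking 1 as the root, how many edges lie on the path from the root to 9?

3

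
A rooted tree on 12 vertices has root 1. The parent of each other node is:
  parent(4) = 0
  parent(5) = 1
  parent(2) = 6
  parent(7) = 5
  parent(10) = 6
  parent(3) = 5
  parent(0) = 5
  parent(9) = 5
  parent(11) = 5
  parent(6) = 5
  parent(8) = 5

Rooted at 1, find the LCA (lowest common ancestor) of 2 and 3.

5

2's ancestor chain is 2, 6, 5, 1 and 3's is 3, 5, 1; they first meet at 5.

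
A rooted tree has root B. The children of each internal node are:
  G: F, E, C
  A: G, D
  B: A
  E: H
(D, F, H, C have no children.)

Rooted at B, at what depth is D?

2

B – A – D — 2 edges.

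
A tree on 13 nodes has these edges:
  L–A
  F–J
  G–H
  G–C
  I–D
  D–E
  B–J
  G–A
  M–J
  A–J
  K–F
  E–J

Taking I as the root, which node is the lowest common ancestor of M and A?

J

Ancestors of M (toward the root): M, J, E, D, I.
Ancestors of A: A, J, E, D, I.
The deepest node appearing in both lists is J.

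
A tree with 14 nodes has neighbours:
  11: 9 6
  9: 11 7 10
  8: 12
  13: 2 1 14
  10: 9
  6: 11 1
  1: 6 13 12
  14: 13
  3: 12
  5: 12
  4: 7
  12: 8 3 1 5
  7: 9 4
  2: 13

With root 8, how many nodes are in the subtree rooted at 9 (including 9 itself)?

4

The subtree rooted at 9 contains: 9, 7, 10, 4 — 4 nodes.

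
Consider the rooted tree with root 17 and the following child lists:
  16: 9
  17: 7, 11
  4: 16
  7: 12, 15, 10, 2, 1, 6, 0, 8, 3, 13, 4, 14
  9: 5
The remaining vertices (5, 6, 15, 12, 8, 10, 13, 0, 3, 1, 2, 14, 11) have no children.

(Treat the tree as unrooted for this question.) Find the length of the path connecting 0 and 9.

Walking from 0: 0 - 7 - 4 - 16 - 9. Length 4.

4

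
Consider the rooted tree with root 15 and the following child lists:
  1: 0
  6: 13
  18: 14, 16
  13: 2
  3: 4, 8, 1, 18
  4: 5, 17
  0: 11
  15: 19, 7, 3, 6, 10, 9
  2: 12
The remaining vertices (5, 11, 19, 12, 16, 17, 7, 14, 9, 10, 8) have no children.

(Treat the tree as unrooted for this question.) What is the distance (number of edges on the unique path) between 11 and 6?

Walking from 11: 11 – 0 – 1 – 3 – 15 – 6. Length 5.

5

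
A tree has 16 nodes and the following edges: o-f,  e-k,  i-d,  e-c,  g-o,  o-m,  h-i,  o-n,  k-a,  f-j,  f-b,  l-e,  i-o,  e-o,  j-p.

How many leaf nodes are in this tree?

Exactly 10 nodes have a single neighbour: a, b, c, d, g, h, l, m, n, p.

10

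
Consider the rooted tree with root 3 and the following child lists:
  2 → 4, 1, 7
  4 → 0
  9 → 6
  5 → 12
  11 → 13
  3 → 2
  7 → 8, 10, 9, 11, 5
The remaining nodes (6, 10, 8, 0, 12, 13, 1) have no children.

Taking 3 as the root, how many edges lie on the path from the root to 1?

3–2–1 — 2 edges.

2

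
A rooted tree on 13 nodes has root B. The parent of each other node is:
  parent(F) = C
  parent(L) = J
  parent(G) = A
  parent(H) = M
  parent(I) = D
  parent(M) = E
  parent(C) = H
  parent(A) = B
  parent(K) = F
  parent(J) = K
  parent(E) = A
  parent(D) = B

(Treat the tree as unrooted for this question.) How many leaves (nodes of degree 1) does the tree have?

Exactly 3 nodes have a single neighbour: G, I, L.

3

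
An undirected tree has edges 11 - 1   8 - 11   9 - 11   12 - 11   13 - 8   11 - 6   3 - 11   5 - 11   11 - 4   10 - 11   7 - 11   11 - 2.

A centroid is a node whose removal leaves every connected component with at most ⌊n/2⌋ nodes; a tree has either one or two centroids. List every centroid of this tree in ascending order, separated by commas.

11

Delete 11: the remaining components have sizes 2, 1, 1, 1, 1, 1, 1, 1, 1, 1, 1. Max 2 ≤ 6, so 11 is a centroid.
No neighbour of 11 does as well, so 11 is the unique centroid.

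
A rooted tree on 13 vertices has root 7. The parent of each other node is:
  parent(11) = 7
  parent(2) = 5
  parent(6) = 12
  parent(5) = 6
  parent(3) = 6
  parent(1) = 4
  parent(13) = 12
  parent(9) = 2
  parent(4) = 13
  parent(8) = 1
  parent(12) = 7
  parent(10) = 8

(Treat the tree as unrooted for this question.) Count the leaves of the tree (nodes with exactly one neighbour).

The leaves are 3, 9, 10, 11.
That is 4 leaves.

4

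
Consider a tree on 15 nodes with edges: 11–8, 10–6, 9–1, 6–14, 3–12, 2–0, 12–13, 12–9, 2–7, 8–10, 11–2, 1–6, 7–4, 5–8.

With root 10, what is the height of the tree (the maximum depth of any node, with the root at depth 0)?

5

A deepest node is 13, reached by 10-6-1-9-12-13.
That path has 5 edges, so the height is 5.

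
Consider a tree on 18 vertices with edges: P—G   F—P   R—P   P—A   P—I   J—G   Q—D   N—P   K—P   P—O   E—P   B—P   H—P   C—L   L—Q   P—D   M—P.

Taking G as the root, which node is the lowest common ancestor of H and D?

Ancestors of H (toward the root): H, P, G.
Ancestors of D: D, P, G.
The deepest node appearing in both lists is P.

P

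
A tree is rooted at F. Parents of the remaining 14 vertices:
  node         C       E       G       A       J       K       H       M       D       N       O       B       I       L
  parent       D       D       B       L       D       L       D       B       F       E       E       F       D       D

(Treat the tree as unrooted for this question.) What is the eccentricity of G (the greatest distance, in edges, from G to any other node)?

Distances from G peak at 5, attained at A (O, K, N also at distance 5).
G-B-F-D-L-A

5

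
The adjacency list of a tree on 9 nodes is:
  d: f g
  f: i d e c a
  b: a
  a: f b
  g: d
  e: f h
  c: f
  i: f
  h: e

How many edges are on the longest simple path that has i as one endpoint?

3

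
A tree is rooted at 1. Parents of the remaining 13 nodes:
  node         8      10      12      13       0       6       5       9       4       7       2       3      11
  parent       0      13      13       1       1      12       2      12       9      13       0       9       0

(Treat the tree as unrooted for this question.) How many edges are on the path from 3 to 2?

6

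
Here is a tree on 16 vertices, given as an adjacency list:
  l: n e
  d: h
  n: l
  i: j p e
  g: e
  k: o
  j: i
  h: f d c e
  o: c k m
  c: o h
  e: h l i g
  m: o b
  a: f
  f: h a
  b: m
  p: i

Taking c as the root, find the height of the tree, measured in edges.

4

A deepest node is n, reached by c → h → e → l → n.
That path has 4 edges, so the height is 4.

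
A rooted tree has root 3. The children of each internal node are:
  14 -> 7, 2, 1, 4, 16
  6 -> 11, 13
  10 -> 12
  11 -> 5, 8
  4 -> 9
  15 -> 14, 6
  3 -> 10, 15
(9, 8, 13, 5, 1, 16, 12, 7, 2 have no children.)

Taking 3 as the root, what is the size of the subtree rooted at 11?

3

11's subtree: {11, 8, 5}, size 3.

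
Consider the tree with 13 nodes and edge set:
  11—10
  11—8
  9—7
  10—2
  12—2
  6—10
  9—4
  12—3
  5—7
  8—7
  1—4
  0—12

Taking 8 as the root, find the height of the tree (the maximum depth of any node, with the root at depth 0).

A deepest node is 3, reached by 8 – 11 – 10 – 2 – 12 – 3.
That path has 5 edges, so the height is 5.

5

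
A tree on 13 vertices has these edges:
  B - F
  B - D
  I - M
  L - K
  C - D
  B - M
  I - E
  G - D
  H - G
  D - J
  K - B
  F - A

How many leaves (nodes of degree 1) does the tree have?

6

The leaves are A, C, E, H, J, L.
That is 6 leaves.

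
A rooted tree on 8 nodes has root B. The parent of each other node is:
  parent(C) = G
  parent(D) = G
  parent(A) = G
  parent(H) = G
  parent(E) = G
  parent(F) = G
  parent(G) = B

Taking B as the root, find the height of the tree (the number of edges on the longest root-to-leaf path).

A deepest node is F, reached by B → G → F.
That path has 2 edges, so the height is 2.

2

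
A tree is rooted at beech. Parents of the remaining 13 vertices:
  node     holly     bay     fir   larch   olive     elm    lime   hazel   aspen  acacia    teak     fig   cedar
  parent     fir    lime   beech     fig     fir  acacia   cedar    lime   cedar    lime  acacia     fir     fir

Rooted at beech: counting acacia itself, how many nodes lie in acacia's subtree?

3

The subtree rooted at acacia contains: acacia, teak, elm — 3 nodes.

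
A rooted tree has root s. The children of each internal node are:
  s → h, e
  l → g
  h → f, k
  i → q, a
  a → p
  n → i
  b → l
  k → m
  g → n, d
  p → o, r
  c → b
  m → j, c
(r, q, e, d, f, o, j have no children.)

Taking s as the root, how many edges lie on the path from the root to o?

12

s – h – k – m – c – b – l – g – n – i – a – p – o — 12 edges.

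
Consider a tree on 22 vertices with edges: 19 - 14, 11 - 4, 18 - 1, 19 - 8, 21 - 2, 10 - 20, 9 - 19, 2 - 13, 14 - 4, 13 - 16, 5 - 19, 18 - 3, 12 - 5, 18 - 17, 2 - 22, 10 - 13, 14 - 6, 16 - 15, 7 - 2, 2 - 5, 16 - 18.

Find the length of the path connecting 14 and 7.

4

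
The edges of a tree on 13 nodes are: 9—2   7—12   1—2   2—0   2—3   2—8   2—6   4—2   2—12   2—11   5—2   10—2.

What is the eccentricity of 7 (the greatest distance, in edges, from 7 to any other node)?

A farthest node from 7 is 11 (9, 10, 3, 5, 6, 1, 8, 4, 0 also at distance 3).
The path 7-12-2-11 has 3 edges.

3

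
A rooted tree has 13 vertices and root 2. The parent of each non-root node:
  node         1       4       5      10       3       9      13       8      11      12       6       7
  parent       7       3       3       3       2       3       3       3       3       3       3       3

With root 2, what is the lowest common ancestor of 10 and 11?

3

Ancestors of 10 (toward the root): 10, 3, 2.
Ancestors of 11: 11, 3, 2.
The deepest node appearing in both lists is 3.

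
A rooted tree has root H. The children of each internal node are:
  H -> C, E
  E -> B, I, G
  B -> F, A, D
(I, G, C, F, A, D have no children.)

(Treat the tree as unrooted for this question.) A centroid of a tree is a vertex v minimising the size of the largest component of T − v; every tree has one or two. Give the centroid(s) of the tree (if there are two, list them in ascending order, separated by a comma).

If E is removed the pieces have sizes 4, 2, 1, 1, all ≤ ⌊9/2⌋ = 4.
Every other node leaves some component of size > 4, so the centroid is unique.

E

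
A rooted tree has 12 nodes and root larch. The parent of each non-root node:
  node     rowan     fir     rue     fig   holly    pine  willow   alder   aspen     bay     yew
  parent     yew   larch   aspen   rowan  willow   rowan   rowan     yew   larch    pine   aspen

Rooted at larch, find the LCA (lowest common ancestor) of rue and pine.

aspen

Path rue→root: rue aspen larch; path pine→root: pine rowan yew aspen larch.
First common node: aspen.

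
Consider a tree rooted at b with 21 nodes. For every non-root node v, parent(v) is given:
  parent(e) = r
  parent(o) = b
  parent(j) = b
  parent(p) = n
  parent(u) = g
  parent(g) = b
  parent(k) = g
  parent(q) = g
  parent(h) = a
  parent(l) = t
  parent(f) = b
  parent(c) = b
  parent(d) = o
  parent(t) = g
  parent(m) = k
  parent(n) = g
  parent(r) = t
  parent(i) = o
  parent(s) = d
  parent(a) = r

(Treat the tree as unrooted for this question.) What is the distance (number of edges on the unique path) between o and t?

3

o – b – g – t: 3 edges.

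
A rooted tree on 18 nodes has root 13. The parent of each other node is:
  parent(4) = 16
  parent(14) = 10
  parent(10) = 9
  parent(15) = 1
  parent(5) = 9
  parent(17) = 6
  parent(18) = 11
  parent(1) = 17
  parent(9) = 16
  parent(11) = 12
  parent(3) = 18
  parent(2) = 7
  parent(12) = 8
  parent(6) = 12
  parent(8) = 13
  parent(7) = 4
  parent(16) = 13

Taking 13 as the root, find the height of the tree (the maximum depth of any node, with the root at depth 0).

6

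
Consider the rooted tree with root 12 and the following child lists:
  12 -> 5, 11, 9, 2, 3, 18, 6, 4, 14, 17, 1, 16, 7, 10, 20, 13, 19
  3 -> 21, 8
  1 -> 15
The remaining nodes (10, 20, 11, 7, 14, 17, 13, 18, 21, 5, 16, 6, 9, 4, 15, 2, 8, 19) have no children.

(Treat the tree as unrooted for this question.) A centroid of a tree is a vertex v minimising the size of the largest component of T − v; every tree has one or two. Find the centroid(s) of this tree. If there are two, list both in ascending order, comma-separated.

Delete 12: the remaining components have sizes 3, 2, 1, 1, 1, 1, 1, 1, 1, 1, 1, 1, 1, 1, 1, 1, 1. Max 3 ≤ 10, so 12 is a centroid.
Every other node leaves some component of size > 10, so the centroid is unique.

12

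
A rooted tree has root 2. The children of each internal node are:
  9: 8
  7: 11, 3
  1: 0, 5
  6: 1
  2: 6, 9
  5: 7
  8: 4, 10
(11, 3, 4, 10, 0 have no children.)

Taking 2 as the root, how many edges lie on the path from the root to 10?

2–9–8–10 — 3 edges.

3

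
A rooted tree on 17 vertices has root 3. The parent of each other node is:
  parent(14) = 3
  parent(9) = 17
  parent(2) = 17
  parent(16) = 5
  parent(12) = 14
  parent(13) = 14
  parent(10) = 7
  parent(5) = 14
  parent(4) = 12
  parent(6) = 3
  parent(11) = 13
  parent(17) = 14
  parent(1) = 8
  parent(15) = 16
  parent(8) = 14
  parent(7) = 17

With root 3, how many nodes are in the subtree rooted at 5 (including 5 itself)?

3

The subtree rooted at 5 contains: 5, 16, 15 — 3 nodes.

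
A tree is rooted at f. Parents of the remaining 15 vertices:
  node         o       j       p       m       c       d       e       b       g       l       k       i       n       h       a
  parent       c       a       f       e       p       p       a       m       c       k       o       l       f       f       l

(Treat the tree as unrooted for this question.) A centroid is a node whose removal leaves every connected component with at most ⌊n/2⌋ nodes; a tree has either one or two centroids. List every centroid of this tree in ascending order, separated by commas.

Removing k splits the tree into components of sizes 8, 7; the largest is 8 ≤ ⌊16/2⌋ = 8.
o is adjacent to k and is also a centroid (the largest component after removing it is likewise 8).

k, o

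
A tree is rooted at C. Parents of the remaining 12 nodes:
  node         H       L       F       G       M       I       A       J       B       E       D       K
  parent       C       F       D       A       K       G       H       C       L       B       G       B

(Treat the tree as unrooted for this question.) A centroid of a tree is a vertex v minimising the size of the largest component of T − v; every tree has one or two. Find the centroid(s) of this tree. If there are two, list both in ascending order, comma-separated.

D

Removing D splits the tree into components of sizes 6, 6; the largest is 6 ≤ ⌊13/2⌋ = 6.
Every other node leaves some component of size > 6, so the centroid is unique.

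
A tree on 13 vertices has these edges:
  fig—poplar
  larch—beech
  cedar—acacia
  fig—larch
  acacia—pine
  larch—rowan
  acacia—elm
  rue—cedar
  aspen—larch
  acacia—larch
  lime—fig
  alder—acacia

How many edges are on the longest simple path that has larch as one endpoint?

A farthest node from larch is rue.
The path larch – acacia – cedar – rue has 3 edges.

3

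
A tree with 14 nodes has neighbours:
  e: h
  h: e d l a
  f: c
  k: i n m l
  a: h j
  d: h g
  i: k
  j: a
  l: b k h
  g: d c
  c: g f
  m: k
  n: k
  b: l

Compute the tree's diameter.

7

A longest path is i–k–l–h–d–g–c–f, with 7 edges.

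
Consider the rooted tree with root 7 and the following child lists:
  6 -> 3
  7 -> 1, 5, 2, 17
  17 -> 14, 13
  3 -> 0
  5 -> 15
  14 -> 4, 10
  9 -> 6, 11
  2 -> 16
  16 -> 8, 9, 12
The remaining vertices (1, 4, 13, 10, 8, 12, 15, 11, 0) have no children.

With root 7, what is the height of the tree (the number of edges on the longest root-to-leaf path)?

The longest root-to-leaf path is 7-2-16-9-6-3-0 (6 edges).

6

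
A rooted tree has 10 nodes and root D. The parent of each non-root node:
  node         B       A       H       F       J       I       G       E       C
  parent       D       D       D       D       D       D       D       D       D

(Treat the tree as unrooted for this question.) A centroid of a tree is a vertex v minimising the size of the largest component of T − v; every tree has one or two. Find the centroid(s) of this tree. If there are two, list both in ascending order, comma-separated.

D

If D is removed the pieces have sizes 1, 1, 1, 1, 1, 1, 1, 1, 1, all ≤ ⌊10/2⌋ = 5.
Every other node leaves some component of size > 5, so the centroid is unique.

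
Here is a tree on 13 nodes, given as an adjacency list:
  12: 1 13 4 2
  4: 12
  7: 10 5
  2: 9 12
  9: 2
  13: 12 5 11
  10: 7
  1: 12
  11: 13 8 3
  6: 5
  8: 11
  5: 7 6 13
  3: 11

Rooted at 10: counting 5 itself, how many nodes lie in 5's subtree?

The subtree rooted at 5 contains: 5, 13, 6, 12, 11, 1, 2, 4, 3, 8, 9 — 11 nodes.

11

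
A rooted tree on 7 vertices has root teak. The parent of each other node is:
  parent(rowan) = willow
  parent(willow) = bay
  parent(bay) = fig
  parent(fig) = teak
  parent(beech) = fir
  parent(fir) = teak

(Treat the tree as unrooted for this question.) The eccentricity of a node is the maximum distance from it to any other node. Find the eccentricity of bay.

4

Distances from bay peak at 4, attained at beech.
bay–fig–teak–fir–beech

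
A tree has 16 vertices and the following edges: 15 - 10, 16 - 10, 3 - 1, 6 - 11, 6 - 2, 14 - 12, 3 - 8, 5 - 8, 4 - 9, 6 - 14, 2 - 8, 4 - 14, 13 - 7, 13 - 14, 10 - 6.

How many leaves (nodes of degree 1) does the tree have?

8

The leaves are 1, 5, 7, 9, 11, 12, 15, 16.
That is 8 leaves.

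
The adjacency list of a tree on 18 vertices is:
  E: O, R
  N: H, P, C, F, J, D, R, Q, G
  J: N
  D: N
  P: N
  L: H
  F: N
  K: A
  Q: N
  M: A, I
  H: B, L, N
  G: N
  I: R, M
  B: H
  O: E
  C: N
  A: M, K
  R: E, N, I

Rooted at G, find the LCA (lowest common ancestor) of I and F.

N

I's ancestor chain is I, R, N, G and F's is F, N, G; they first meet at N.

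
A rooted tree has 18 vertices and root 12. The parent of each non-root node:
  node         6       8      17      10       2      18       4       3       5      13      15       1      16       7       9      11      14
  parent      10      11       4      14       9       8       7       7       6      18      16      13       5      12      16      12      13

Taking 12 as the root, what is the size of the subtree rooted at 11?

Descendants of 11 (including itself): 11, 8, 18, 13, 14, 1, 10, 6, 5, 16, 9, 15, 2. That's 13.

13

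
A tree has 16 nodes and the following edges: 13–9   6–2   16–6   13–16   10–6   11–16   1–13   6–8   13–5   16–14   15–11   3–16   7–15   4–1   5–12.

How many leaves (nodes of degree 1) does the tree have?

Degree-1 nodes: 2, 3, 4, 7, 8, 9, 10, 12, 14 — 9 of them.

9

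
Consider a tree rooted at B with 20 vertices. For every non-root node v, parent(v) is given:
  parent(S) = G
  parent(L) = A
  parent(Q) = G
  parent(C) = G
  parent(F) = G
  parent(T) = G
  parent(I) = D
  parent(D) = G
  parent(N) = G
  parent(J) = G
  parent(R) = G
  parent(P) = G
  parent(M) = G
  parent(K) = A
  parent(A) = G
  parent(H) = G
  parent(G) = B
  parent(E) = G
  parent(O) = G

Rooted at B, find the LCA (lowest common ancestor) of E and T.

Path E→root: E G B; path T→root: T G B.
First common node: G.

G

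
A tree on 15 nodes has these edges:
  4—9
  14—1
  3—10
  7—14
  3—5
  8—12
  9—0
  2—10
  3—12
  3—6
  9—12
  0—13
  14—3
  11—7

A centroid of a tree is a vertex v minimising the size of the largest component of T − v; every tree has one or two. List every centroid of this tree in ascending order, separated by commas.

Delete 3: the remaining components have sizes 6, 4, 2, 1, 1. Max 6 ≤ 7, so 3 is a centroid.
No neighbour of 3 does as well, so 3 is the unique centroid.

3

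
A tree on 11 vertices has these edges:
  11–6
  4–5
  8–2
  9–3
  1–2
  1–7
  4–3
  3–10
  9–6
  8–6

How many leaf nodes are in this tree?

4

The leaves are 5, 7, 10, 11.
That is 4 leaves.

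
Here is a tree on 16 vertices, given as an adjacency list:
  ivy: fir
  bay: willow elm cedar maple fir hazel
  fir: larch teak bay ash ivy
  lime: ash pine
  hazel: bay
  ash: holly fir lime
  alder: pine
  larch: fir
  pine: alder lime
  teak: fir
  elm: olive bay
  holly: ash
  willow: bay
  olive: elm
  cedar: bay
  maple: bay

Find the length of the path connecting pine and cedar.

5

pine - lime - ash - fir - bay - cedar: 5 edges.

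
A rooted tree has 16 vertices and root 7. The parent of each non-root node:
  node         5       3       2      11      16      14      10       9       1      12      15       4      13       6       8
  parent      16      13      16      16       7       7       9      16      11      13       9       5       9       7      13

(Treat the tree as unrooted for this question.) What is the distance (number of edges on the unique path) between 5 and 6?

5 – 16 – 7 – 6: 3 edges.

3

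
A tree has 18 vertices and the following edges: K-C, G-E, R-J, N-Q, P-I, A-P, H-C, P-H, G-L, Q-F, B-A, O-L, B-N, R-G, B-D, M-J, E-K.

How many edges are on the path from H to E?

3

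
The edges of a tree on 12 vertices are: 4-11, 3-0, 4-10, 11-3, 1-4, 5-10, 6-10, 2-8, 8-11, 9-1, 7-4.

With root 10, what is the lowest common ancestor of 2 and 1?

2's ancestor chain is 2, 8, 11, 4, 10 and 1's is 1, 4, 10; they first meet at 4.

4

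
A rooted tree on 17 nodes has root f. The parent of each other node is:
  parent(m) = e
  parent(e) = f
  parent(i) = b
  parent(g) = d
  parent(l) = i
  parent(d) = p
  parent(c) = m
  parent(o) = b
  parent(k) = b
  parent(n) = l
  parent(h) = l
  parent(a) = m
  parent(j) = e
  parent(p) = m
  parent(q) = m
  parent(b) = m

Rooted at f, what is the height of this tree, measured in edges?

The longest root-to-leaf path is f → e → m → b → i → l → n (6 edges).

6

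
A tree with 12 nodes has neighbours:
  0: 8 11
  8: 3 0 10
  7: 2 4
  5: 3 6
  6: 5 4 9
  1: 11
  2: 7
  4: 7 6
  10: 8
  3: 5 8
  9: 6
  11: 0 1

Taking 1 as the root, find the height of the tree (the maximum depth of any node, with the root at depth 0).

9

A deepest node is 2, reached by 1–11–0–8–3–5–6–4–7–2.
That path has 9 edges, so the height is 9.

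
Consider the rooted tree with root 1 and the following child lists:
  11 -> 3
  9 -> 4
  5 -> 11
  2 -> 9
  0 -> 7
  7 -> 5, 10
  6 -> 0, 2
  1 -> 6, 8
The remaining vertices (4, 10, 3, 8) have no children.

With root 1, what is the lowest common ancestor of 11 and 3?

Path 11→root: 11 5 7 0 6 1; path 3→root: 3 11 5 7 0 6 1.
First common node: 11.

11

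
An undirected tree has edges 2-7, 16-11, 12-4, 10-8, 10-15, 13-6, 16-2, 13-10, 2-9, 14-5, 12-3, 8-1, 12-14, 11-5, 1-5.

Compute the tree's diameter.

Starting from 9, a farthest node is 6 at distance 9.
One longest path: 9–2–16–11–5–1–8–10–13–6.
So the diameter is 9.

9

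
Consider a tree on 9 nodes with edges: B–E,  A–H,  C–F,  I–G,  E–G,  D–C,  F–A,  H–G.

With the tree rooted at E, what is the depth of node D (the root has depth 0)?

6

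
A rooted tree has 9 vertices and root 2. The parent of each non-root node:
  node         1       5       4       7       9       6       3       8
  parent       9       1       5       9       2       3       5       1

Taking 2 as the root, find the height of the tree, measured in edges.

The longest root-to-leaf path is 2 – 9 – 1 – 5 – 3 – 6 (5 edges).

5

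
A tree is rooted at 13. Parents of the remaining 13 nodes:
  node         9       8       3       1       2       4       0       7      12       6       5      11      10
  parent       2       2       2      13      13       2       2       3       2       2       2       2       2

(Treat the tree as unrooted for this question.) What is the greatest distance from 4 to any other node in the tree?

Distances from 4 peak at 3, attained at 7 (1 also at distance 3).
4–2–3–7

3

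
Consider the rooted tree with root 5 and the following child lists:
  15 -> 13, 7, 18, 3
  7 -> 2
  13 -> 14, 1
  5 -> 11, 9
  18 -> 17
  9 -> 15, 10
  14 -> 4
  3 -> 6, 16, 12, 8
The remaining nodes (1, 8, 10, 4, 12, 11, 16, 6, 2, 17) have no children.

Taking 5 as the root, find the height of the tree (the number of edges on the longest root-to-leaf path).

5

A deepest node is 4, reached by 5 → 9 → 15 → 13 → 14 → 4.
That path has 5 edges, so the height is 5.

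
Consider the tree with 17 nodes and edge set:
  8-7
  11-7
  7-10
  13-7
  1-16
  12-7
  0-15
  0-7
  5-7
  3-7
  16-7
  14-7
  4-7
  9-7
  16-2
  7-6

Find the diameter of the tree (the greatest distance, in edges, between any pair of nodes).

BFS from 15 reaches 2 last, at distance 4; BFS from 2 confirms no node is farther.
Path: 15 - 0 - 7 - 16 - 2.

4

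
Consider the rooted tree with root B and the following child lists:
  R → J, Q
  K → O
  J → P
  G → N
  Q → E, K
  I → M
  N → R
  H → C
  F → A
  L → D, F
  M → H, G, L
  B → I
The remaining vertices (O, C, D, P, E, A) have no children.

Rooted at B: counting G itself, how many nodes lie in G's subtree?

9

Descendants of G (including itself): G, N, R, J, Q, P, E, K, O. That's 9.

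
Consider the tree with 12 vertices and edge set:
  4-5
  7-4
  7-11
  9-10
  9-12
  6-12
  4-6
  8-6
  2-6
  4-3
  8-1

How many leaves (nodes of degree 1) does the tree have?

The leaves are 1, 2, 3, 5, 10, 11.
That is 6 leaves.

6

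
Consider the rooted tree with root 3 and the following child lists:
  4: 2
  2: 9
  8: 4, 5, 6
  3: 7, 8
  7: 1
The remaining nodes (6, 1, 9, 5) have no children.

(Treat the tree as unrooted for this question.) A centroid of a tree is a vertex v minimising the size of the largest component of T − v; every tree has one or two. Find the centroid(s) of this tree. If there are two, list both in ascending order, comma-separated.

8

If 8 is removed the pieces have sizes 3, 3, 1, 1, all ≤ ⌊9/2⌋ = 4.
Every other node leaves some component of size > 4, so the centroid is unique.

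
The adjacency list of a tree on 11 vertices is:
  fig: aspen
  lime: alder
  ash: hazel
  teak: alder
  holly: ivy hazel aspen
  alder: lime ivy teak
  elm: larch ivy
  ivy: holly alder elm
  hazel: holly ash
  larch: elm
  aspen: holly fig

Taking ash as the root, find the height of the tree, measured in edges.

The longest root-to-leaf path is ash-hazel-holly-ivy-alder-lime (5 edges).

5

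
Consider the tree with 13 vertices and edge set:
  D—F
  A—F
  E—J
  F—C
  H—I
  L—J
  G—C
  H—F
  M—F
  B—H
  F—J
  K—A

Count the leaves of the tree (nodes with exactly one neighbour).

8

The leaves are B, D, E, G, I, K, L, M.
That is 8 leaves.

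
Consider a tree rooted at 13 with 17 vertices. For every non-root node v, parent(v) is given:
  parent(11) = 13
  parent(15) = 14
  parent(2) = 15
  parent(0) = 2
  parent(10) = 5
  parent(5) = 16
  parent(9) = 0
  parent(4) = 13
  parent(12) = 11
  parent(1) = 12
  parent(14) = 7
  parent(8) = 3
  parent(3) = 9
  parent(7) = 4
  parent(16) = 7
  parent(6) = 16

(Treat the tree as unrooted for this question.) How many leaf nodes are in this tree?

Exactly 4 nodes have a single neighbour: 1, 6, 8, 10.

4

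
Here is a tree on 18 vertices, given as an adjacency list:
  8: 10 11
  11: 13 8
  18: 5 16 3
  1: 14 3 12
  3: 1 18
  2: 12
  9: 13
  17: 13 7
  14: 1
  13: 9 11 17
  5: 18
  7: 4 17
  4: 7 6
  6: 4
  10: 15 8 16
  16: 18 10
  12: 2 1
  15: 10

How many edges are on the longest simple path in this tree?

13

A longest path is 2-12-1-3-18-16-10-8-11-13-17-7-4-6, with 13 edges.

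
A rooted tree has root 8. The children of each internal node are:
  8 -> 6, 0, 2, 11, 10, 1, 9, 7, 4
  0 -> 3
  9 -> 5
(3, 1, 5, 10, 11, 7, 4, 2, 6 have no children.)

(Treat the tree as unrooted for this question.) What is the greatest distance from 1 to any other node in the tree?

3

Distances from 1 peak at 3, attained at 5 (3 also at distance 3).
1-8-9-5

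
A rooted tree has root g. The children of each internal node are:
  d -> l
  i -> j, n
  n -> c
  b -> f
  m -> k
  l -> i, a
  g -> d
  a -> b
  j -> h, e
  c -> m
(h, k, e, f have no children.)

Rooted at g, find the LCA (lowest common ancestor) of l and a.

l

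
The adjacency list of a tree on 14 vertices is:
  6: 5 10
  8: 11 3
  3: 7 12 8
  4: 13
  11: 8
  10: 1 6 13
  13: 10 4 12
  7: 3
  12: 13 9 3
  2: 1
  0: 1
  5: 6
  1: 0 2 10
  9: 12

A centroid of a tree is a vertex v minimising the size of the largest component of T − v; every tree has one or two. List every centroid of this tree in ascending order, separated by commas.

13

Removing 13 splits the tree into components of sizes 6, 6, 1; the largest is 6 ≤ ⌊14/2⌋ = 7.
Every other node leaves some component of size > 7, so the centroid is unique.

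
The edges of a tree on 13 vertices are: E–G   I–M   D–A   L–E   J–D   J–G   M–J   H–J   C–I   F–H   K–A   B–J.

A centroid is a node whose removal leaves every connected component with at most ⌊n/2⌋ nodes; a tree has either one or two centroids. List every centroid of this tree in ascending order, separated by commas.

J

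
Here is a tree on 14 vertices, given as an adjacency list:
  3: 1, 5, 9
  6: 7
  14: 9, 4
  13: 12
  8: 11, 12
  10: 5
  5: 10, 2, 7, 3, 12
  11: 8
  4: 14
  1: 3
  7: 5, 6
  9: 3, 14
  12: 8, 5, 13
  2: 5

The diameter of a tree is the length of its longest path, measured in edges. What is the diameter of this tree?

7

BFS from 11 reaches 4 last, at distance 7; BFS from 4 confirms no node is farther.
Path: 11 - 8 - 12 - 5 - 3 - 9 - 14 - 4.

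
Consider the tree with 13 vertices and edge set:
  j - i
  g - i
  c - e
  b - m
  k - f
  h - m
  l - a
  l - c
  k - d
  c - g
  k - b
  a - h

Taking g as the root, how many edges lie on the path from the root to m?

5

Climbing from m to the root: m – h – a – l – c – g. That's 5 steps.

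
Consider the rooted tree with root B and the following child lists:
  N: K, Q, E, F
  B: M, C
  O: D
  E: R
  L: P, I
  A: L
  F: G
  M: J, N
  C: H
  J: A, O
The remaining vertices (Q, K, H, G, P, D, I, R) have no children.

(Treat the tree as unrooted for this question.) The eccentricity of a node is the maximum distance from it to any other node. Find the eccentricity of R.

7

Distances from R peak at 7, attained at P (I also at distance 7).
R-E-N-M-J-A-L-P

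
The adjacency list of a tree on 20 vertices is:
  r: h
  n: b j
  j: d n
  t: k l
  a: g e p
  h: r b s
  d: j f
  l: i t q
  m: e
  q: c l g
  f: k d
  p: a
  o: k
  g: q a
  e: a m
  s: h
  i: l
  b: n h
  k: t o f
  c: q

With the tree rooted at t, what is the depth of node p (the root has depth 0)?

5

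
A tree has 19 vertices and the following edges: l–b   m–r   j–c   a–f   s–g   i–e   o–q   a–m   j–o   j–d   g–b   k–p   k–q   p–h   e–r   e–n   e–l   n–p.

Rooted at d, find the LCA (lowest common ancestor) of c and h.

c's ancestor chain is c, j, d and h's is h, p, k, q, o, j, d; they first meet at j.

j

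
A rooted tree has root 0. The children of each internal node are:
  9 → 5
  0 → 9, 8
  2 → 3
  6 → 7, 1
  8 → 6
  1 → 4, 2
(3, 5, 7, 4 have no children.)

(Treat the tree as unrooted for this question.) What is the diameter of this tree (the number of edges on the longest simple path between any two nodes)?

7

Starting from 3, a farthest node is 5 at distance 7.
One longest path: 3 – 2 – 1 – 6 – 8 – 0 – 9 – 5.
So the diameter is 7.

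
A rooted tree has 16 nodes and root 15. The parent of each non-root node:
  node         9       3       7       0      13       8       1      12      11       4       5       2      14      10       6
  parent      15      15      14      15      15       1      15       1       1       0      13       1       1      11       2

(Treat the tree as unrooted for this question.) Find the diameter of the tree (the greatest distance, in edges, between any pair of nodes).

5

Starting from 4, a farthest node is 6 at distance 5.
One longest path: 4 - 0 - 15 - 1 - 2 - 6.
So the diameter is 5.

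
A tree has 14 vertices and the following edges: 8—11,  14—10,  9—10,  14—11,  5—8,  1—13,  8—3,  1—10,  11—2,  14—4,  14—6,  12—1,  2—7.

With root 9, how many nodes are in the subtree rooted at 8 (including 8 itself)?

3

The subtree rooted at 8 contains: 8, 3, 5 — 3 nodes.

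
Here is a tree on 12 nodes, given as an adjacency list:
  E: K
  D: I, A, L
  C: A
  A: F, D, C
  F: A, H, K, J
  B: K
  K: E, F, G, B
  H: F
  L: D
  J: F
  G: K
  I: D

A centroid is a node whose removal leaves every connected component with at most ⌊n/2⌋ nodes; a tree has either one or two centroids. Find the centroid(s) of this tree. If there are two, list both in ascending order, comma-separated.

F

Delete F: the remaining components have sizes 5, 4, 1, 1. Max 5 ≤ 6, so F is a centroid.
Every other node leaves some component of size > 6, so the centroid is unique.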